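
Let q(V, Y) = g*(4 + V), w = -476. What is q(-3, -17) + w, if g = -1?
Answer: -477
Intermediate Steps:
q(V, Y) = -4 - V (q(V, Y) = -(4 + V) = -4 - V)
q(-3, -17) + w = (-4 - 1*(-3)) - 476 = (-4 + 3) - 476 = -1 - 476 = -477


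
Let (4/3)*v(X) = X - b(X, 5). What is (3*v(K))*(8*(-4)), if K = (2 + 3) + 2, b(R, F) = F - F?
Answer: -504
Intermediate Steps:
b(R, F) = 0
K = 7 (K = 5 + 2 = 7)
v(X) = 3*X/4 (v(X) = 3*(X - 1*0)/4 = 3*(X + 0)/4 = 3*X/4)
(3*v(K))*(8*(-4)) = (3*((3/4)*7))*(8*(-4)) = (3*(21/4))*(-32) = (63/4)*(-32) = -504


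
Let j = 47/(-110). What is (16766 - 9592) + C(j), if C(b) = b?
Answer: 789093/110 ≈ 7173.6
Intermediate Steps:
j = -47/110 (j = 47*(-1/110) = -47/110 ≈ -0.42727)
(16766 - 9592) + C(j) = (16766 - 9592) - 47/110 = 7174 - 47/110 = 789093/110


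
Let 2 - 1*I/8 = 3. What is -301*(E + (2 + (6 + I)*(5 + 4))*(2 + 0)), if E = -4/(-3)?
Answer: 27692/3 ≈ 9230.7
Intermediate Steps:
I = -8 (I = 16 - 8*3 = 16 - 24 = -8)
E = 4/3 (E = -4*(-⅓) = 4/3 ≈ 1.3333)
-301*(E + (2 + (6 + I)*(5 + 4))*(2 + 0)) = -301*(4/3 + (2 + (6 - 8)*(5 + 4))*(2 + 0)) = -301*(4/3 + (2 - 2*9)*2) = -301*(4/3 + (2 - 18)*2) = -301*(4/3 - 16*2) = -301*(4/3 - 32) = -(-27692)/3 = -301*(-92/3) = 27692/3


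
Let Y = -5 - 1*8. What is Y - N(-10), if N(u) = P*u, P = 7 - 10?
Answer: -43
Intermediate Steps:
P = -3
Y = -13 (Y = -5 - 8 = -13)
N(u) = -3*u
Y - N(-10) = -13 - (-3)*(-10) = -13 - 1*30 = -13 - 30 = -43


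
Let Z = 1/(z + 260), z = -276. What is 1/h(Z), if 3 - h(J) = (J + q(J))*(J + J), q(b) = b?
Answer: 64/191 ≈ 0.33508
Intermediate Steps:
Z = -1/16 (Z = 1/(-276 + 260) = 1/(-16) = -1/16 ≈ -0.062500)
h(J) = 3 - 4*J² (h(J) = 3 - (J + J)*(J + J) = 3 - 2*J*2*J = 3 - 4*J²)
1/h(Z) = 1/(3 - 4*(-1/16)²) = 1/(3 - 4*1/256) = 1/(3 - 1/64) = 1/(191/64) = 64/191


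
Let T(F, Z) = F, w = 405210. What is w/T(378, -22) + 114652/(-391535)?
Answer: 26435093149/24666705 ≈ 1071.7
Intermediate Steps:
w/T(378, -22) + 114652/(-391535) = 405210/378 + 114652/(-391535) = 405210*(1/378) + 114652*(-1/391535) = 67535/63 - 114652/391535 = 26435093149/24666705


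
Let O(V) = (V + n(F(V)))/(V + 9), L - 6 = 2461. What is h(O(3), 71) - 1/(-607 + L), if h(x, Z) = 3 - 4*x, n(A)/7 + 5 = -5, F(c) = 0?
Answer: 47119/1860 ≈ 25.333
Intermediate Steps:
L = 2467 (L = 6 + 2461 = 2467)
n(A) = -70 (n(A) = -35 + 7*(-5) = -35 - 35 = -70)
O(V) = (-70 + V)/(9 + V) (O(V) = (V - 70)/(V + 9) = (-70 + V)/(9 + V))
h(O(3), 71) - 1/(-607 + L) = (3 - 4*(-70 + 3)/(9 + 3)) - 1/(-607 + 2467) = (3 - 4*(-67)/12) - 1/1860 = (3 - (-67)/3) - 1*1/1860 = (3 - 4*(-67/12)) - 1/1860 = (3 + 67/3) - 1/1860 = 76/3 - 1/1860 = 47119/1860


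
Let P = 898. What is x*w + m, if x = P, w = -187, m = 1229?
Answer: -166697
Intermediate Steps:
x = 898
x*w + m = 898*(-187) + 1229 = -167926 + 1229 = -166697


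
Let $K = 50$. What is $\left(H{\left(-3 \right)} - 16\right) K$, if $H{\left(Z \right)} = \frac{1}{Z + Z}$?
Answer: $- \frac{2425}{3} \approx -808.33$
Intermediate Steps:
$H{\left(Z \right)} = \frac{1}{2 Z}$
$\left(H{\left(-3 \right)} - 16\right) K = \left(\frac{1}{2 \left(-3\right)} - 16\right) 50 = \left(\frac{1}{2} \left(- \frac{1}{3}\right) - 16\right) 50 = \left(- \frac{1}{6} - 16\right) 50 = \left(- \frac{97}{6}\right) 50 = - \frac{2425}{3}$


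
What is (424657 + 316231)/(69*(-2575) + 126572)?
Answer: -740888/51103 ≈ -14.498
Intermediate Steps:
(424657 + 316231)/(69*(-2575) + 126572) = 740888/(-177675 + 126572) = 740888/(-51103) = 740888*(-1/51103) = -740888/51103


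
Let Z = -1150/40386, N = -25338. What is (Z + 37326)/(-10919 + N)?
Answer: -753723343/732137601 ≈ -1.0295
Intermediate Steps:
Z = -575/20193 (Z = -1150*1/40386 = -575/20193 ≈ -0.028475)
(Z + 37326)/(-10919 + N) = (-575/20193 + 37326)/(-10919 - 25338) = (753723343/20193)/(-36257) = (753723343/20193)*(-1/36257) = -753723343/732137601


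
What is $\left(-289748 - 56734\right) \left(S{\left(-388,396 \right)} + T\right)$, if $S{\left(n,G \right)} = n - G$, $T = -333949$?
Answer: $115978959306$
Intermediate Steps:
$\left(-289748 - 56734\right) \left(S{\left(-388,396 \right)} + T\right) = \left(-289748 - 56734\right) \left(\left(-388 - 396\right) - 333949\right) = - 346482 \left(\left(-388 - 396\right) - 333949\right) = - 346482 \left(-784 - 333949\right) = \left(-346482\right) \left(-334733\right) = 115978959306$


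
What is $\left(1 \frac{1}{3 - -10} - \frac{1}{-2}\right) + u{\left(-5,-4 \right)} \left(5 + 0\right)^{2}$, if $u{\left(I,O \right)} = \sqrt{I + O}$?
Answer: $\frac{15}{26} + 75 i \approx 0.57692 + 75.0 i$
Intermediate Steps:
$\left(1 \frac{1}{3 - -10} - \frac{1}{-2}\right) + u{\left(-5,-4 \right)} \left(5 + 0\right)^{2} = \left(1 \frac{1}{3 - -10} - \frac{1}{-2}\right) + \sqrt{-5 - 4} \left(5 + 0\right)^{2} = \left(1 \frac{1}{3 + 10} - - \frac{1}{2}\right) + \sqrt{-9} \cdot 5^{2} = \left(1 \cdot \frac{1}{13} + \frac{1}{2}\right) + 3 i 25 = \left(1 \cdot \frac{1}{13} + \frac{1}{2}\right) + 75 i = \left(\frac{1}{13} + \frac{1}{2}\right) + 75 i = \frac{15}{26} + 75 i$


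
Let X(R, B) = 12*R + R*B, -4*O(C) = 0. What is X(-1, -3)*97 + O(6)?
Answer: -873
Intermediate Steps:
O(C) = 0 (O(C) = -¼*0 = 0)
X(R, B) = 12*R + B*R
X(-1, -3)*97 + O(6) = -(12 - 3)*97 + 0 = -1*9*97 + 0 = -9*97 + 0 = -873 + 0 = -873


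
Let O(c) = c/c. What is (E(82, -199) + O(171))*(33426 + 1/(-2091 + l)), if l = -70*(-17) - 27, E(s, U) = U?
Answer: -3070913373/464 ≈ -6.6183e+6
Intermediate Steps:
O(c) = 1
l = 1163 (l = 1190 - 27 = 1163)
(E(82, -199) + O(171))*(33426 + 1/(-2091 + l)) = (-199 + 1)*(33426 + 1/(-2091 + 1163)) = -198*(33426 + 1/(-928)) = -198*(33426 - 1/928) = -198*31019327/928 = -3070913373/464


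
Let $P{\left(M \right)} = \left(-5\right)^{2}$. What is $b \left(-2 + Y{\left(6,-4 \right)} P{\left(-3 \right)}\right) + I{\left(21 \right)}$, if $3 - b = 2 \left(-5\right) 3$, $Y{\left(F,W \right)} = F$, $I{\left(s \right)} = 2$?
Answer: $4886$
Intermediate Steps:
$P{\left(M \right)} = 25$
$b = 33$ ($b = 3 - 2 \left(-5\right) 3 = 3 - \left(-10\right) 3 = 3 - -30 = 3 + 30 = 33$)
$b \left(-2 + Y{\left(6,-4 \right)} P{\left(-3 \right)}\right) + I{\left(21 \right)} = 33 \left(-2 + 6 \cdot 25\right) + 2 = 33 \left(-2 + 150\right) + 2 = 33 \cdot 148 + 2 = 4884 + 2 = 4886$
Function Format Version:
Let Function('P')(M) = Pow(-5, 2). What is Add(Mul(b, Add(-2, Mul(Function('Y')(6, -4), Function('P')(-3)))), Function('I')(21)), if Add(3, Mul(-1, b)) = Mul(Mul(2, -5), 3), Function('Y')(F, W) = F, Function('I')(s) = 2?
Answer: 4886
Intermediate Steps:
Function('P')(M) = 25
b = 33 (b = Add(3, Mul(-1, Mul(Mul(2, -5), 3))) = Add(3, Mul(-1, Mul(-10, 3))) = Add(3, Mul(-1, -30)) = Add(3, 30) = 33)
Add(Mul(b, Add(-2, Mul(Function('Y')(6, -4), Function('P')(-3)))), Function('I')(21)) = Add(Mul(33, Add(-2, Mul(6, 25))), 2) = Add(Mul(33, Add(-2, 150)), 2) = Add(Mul(33, 148), 2) = Add(4884, 2) = 4886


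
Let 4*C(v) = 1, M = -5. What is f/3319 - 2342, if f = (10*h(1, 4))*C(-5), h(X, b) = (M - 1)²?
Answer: -7773008/3319 ≈ -2342.0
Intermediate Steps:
C(v) = ¼ (C(v) = (¼)*1 = ¼)
h(X, b) = 36 (h(X, b) = (-5 - 1)² = (-6)² = 36)
f = 90 (f = (10*36)*(¼) = 360*(¼) = 90)
f/3319 - 2342 = 90/3319 - 2342 = -7773008/3319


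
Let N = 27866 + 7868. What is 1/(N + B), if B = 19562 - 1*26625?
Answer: 1/28671 ≈ 3.4878e-5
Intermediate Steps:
B = -7063 (B = 19562 - 26625 = -7063)
N = 35734
1/(N + B) = 1/(35734 - 7063) = 1/28671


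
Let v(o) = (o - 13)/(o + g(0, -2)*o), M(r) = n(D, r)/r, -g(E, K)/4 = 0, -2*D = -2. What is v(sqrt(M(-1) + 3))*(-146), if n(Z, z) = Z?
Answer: -146 + 949*sqrt(2) ≈ 1196.1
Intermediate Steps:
D = 1 (D = -1/2*(-2) = 1)
g(E, K) = 0 (g(E, K) = -4*0 = 0)
M(r) = 1/r
v(o) = (-13 + o)/o (v(o) = (o - 13)/(o + 0*o) = (-13 + o)/(o + 0) = (-13 + o)/o)
v(sqrt(M(-1) + 3))*(-146) = ((-13 + sqrt(1/(-1) + 3))/(sqrt(1/(-1) + 3)))*(-146) = ((-13 + sqrt(-1 + 3))/(sqrt(-1 + 3)))*(-146) = ((-13 + sqrt(2))/(sqrt(2)))*(-146) = ((sqrt(2)/2)*(-13 + sqrt(2)))*(-146) = (sqrt(2)*(-13 + sqrt(2))/2)*(-146) = -73*sqrt(2)*(-13 + sqrt(2))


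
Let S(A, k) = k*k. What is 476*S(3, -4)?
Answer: 7616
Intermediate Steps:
S(A, k) = k²
476*S(3, -4) = 476*(-4)² = 476*16 = 7616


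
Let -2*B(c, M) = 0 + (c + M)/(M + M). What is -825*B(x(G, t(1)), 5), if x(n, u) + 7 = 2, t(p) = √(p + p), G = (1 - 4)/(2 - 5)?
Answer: 0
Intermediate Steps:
G = 1 (G = -3/(-3) = -3*(-⅓) = 1)
t(p) = √2*√p (t(p) = √(2*p) = √2*√p)
x(n, u) = -5 (x(n, u) = -7 + 2 = -5)
B(c, M) = -(M + c)/(4*M) (B(c, M) = -(0 + (c + M)/(M + M))/2 = -(0 + (M + c)/((2*M)))/2 = -(0 + (M + c)*(1/(2*M)))/2 = -(0 + (M + c)/(2*M))/2 = -(M + c)/(4*M))
-825*B(x(G, t(1)), 5) = -825*(-1*5 - 1*(-5))/(4*5) = -825*(-5 + 5)/(4*5) = -825*0/(4*5) = -825*0 = 0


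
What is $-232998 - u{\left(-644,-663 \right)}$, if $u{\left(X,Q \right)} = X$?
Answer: $-232354$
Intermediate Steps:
$-232998 - u{\left(-644,-663 \right)} = -232998 - -644 = -232998 + 644 = -232354$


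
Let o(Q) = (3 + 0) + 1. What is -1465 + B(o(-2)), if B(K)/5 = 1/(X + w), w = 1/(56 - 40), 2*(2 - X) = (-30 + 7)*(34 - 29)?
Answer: -1396065/953 ≈ -1464.9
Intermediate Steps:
o(Q) = 4 (o(Q) = 3 + 1 = 4)
X = 119/2 (X = 2 - (-30 + 7)*(34 - 29)/2 = 2 - (-23)*5/2 = 2 - ½*(-115) = 2 + 115/2 = 119/2 ≈ 59.500)
w = 1/16 ≈ 0.062500
B(K) = 80/953 (B(K) = 5/(119/2 + 1/16) = 5/(953/16) = 5*(16/953) = 80/953)
-1465 + B(o(-2)) = -1465 + 80/953 = -1396065/953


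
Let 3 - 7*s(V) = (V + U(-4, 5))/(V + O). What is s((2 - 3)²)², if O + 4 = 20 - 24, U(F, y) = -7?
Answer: 225/2401 ≈ 0.093711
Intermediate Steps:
O = -8 (O = -4 + (20 - 24) = -4 - 4 = -8)
s(V) = 3/7 - (-7 + V)/(7*(-8 + V)) (s(V) = 3/7 - (V - 7)/(7*(V - 8)) = 3/7 - (-7 + V)/(7*(-8 + V)))
s((2 - 3)²)² = ((-17 + 2*(2 - 3)²)/(7*(-8 + (2 - 3)²)))² = ((-17 + 2*(-1)²)/(7*(-8 + (-1)²)))² = ((-17 + 2*1)/(7*(-8 + 1)))² = ((⅐)*(-17 + 2)/(-7))² = ((⅐)*(-⅐)*(-15))² = (15/49)² = 225/2401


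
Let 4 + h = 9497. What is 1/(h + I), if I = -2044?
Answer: 1/7449 ≈ 0.00013425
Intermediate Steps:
h = 9493 (h = -4 + 9497 = 9493)
1/(h + I) = 1/(9493 - 2044) = 1/7449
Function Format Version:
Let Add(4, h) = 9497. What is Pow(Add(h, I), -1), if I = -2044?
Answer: Rational(1, 7449) ≈ 0.00013425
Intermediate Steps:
h = 9493 (h = Add(-4, 9497) = 9493)
Pow(Add(h, I), -1) = Pow(Add(9493, -2044), -1) = Pow(7449, -1) = Rational(1, 7449)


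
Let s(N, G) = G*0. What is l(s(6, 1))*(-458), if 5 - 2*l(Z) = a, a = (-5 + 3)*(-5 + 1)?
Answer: 687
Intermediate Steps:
a = 8 (a = -2*(-4) = 8)
s(N, G) = 0
l(Z) = -3/2 (l(Z) = 5/2 - ½*8 = 5/2 - 4 = -3/2)
l(s(6, 1))*(-458) = -3/2*(-458) = 687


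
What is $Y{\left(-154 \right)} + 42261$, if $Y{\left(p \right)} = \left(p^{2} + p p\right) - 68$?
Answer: $89625$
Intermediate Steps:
$Y{\left(p \right)} = -68 + 2 p^{2}$ ($Y{\left(p \right)} = \left(p^{2} + p^{2}\right) - 68 = 2 p^{2} - 68 = -68 + 2 p^{2}$)
$Y{\left(-154 \right)} + 42261 = \left(-68 + 2 \left(-154\right)^{2}\right) + 42261 = \left(-68 + 2 \cdot 23716\right) + 42261 = \left(-68 + 47432\right) + 42261 = 47364 + 42261 = 89625$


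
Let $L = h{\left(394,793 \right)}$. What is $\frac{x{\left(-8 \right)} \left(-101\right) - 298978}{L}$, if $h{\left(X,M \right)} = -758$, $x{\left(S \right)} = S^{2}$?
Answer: $\frac{152721}{379} \approx 402.96$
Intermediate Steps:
$L = -758$
$\frac{x{\left(-8 \right)} \left(-101\right) - 298978}{L} = \frac{\left(-8\right)^{2} \left(-101\right) - 298978}{-758} = \left(64 \left(-101\right) - 298978\right) \left(- \frac{1}{758}\right) = \left(-6464 - 298978\right) \left(- \frac{1}{758}\right) = \left(-305442\right) \left(- \frac{1}{758}\right) = \frac{152721}{379}$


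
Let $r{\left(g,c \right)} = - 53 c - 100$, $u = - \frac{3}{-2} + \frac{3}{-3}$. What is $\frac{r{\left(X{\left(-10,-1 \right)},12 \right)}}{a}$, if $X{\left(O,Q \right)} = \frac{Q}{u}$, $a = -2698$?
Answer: $\frac{368}{1349} \approx 0.27279$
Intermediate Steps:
$u = \frac{1}{2}$ ($u = \left(-3\right) \left(- \frac{1}{2}\right) + 3 \left(- \frac{1}{3}\right) = \frac{3}{2} - 1 = \frac{1}{2} \approx 0.5$)
$X{\left(O,Q \right)} = 2 Q$ ($X{\left(O,Q \right)} = Q \frac{1}{\frac{1}{2}} = Q 2 = 2 Q$)
$r{\left(g,c \right)} = -100 - 53 c$
$\frac{r{\left(X{\left(-10,-1 \right)},12 \right)}}{a} = \frac{-100 - 636}{-2698} = \left(-100 - 636\right) \left(- \frac{1}{2698}\right) = \left(-736\right) \left(- \frac{1}{2698}\right) = \frac{368}{1349}$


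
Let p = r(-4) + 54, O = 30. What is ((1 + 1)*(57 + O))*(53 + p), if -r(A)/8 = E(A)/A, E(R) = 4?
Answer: 20010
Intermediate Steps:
r(A) = -32/A
p = 62 (p = -32/(-4) + 54 = -32*(-¼) + 54 = 8 + 54 = 62)
((1 + 1)*(57 + O))*(53 + p) = ((1 + 1)*(57 + 30))*(53 + 62) = (2*87)*115 = 174*115 = 20010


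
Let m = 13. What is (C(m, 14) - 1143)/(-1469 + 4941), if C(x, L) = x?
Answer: -565/1736 ≈ -0.32546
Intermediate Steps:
(C(m, 14) - 1143)/(-1469 + 4941) = (13 - 1143)/(-1469 + 4941) = -1130/3472 = -1130*1/3472 = -565/1736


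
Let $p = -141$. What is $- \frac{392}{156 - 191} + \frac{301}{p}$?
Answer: $\frac{6391}{705} \approx 9.0652$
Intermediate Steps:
$- \frac{392}{156 - 191} + \frac{301}{p} = - \frac{392}{156 - 191} + \frac{301}{-141} = - \frac{392}{156 - 191} + 301 \left(- \frac{1}{141}\right) = - \frac{392}{-35} - \frac{301}{141} = \left(-392\right) \left(- \frac{1}{35}\right) - \frac{301}{141} = \frac{56}{5} - \frac{301}{141} = \frac{6391}{705}$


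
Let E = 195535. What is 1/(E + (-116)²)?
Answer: 1/208991 ≈ 4.7849e-6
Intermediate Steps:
1/(E + (-116)²) = 1/(195535 + (-116)²) = 1/(195535 + 13456) = 1/208991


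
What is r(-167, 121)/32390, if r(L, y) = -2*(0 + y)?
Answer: -121/16195 ≈ -0.0074714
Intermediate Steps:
r(L, y) = -2*y
r(-167, 121)/32390 = -2*121/32390 = -242*1/32390 = -121/16195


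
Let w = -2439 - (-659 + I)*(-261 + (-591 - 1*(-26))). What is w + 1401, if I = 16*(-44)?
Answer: -1126876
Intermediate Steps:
I = -704
w = -1128277 (w = -2439 - (-659 - 704)*(-261 + (-591 - 1*(-26))) = -2439 - (-1363)*(-261 + (-591 + 26)) = -2439 - (-1363)*(-261 - 565) = -2439 - (-1363)*(-826) = -2439 - 1*1125838 = -2439 - 1125838 = -1128277)
w + 1401 = -1128277 + 1401 = -1126876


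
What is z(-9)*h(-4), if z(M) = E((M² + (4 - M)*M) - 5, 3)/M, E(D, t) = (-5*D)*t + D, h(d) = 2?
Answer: -1148/9 ≈ -127.56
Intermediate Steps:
E(D, t) = D - 5*D*t (E(D, t) = -5*D*t + D = D - 5*D*t)
z(M) = (70 - 14*M² - 14*M*(4 - M))/M (z(M) = (((M² + (4 - M)*M) - 5)*(1 - 5*3))/M = (((M² + M*(4 - M)) - 5)*(1 - 15))/M = ((-5 + M² + M*(4 - M))*(-14))/M = (70 - 14*M² - 14*M*(4 - M))/M)
z(-9)*h(-4) = (-56 + 70/(-9))*2 = (-56 + 70*(-⅑))*2 = (-56 - 70/9)*2 = -574/9*2 = -1148/9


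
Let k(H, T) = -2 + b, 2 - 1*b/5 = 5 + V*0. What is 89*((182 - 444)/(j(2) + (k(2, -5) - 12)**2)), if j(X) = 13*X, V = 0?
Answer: -23318/867 ≈ -26.895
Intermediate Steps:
b = -15 (b = 10 - 5*(5 + 0*0) = 10 - 5*(5 + 0) = 10 - 5*5 = 10 - 25 = -15)
k(H, T) = -17 (k(H, T) = -2 - 15 = -17)
89*((182 - 444)/(j(2) + (k(2, -5) - 12)**2)) = 89*((182 - 444)/(13*2 + (-17 - 12)**2)) = 89*(-262/(26 + (-29)**2)) = 89*(-262/(26 + 841)) = 89*(-262/867) = -23318/867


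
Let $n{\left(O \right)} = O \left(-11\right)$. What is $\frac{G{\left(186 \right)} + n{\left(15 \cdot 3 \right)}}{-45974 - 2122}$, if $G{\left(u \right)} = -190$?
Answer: $\frac{685}{48096} \approx 0.014242$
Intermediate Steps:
$n{\left(O \right)} = - 11 O$
$\frac{G{\left(186 \right)} + n{\left(15 \cdot 3 \right)}}{-45974 - 2122} = \frac{-190 - 11 \cdot 15 \cdot 3}{-45974 - 2122} = \frac{-190 - 495}{-48096} = \left(-190 - 495\right) \left(- \frac{1}{48096}\right) = \left(-685\right) \left(- \frac{1}{48096}\right) = \frac{685}{48096}$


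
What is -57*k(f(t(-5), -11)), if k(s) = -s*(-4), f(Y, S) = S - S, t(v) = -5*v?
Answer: 0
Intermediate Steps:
f(Y, S) = 0
k(s) = 4*s
-57*k(f(t(-5), -11)) = -228*0 = -57*0 = 0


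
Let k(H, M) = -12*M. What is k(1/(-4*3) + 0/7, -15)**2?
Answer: 32400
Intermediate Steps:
k(1/(-4*3) + 0/7, -15)**2 = (-12*(-15))**2 = 180**2 = 32400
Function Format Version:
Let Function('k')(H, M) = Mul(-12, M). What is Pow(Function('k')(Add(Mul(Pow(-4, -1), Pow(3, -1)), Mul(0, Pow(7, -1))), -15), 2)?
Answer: 32400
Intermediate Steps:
Pow(Function('k')(Add(Mul(Pow(-4, -1), Pow(3, -1)), Mul(0, Pow(7, -1))), -15), 2) = Pow(Mul(-12, -15), 2) = Pow(180, 2) = 32400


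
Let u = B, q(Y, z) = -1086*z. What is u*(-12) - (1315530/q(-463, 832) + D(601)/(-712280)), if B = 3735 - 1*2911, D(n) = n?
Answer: -132558363141211/13407958720 ≈ -9886.5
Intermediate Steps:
B = 824 (B = 3735 - 2911 = 824)
u = 824
u*(-12) - (1315530/q(-463, 832) + D(601)/(-712280)) = 824*(-12) - (1315530/((-1086*832)) + 601/(-712280)) = -9888 - (1315530/(-903552) + 601*(-1/712280)) = -9888 - (1315530*(-1/903552) - 601/712280) = -9888 - (-219255/150592 - 601/712280) = -9888 - 1*(-19532682149/13407958720) = -9888 + 19532682149/13407958720 = -132558363141211/13407958720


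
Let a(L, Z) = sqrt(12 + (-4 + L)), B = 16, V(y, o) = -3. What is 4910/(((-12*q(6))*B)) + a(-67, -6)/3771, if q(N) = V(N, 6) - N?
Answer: 2455/864 + I*sqrt(59)/3771 ≈ 2.8414 + 0.0020369*I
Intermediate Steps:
a(L, Z) = sqrt(8 + L)
q(N) = -3 - N
4910/(((-12*q(6))*B)) + a(-67, -6)/3771 = 4910/((-12*(-3 - 1*6)*16)) + sqrt(8 - 67)/3771 = 4910/((-12*(-3 - 6)*16)) + sqrt(-59)*(1/3771) = 4910/((-12*(-9)*16)) + (I*sqrt(59))*(1/3771) = 4910/((108*16)) + I*sqrt(59)/3771 = 4910/1728 + I*sqrt(59)/3771 = 4910*(1/1728) + I*sqrt(59)/3771 = 2455/864 + I*sqrt(59)/3771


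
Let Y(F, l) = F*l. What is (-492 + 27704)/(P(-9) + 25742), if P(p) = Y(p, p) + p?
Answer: 13606/12907 ≈ 1.0542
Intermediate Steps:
P(p) = p + p² (P(p) = p*p + p = p² + p = p + p²)
(-492 + 27704)/(P(-9) + 25742) = (-492 + 27704)/(-9*(1 - 9) + 25742) = 27212/(-9*(-8) + 25742) = 27212/(72 + 25742) = 27212/25814 = 27212*(1/25814) = 13606/12907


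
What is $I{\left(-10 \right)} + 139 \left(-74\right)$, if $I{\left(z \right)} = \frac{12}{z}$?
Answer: $- \frac{51436}{5} \approx -10287.0$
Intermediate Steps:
$I{\left(-10 \right)} + 139 \left(-74\right) = \frac{12}{-10} + 139 \left(-74\right) = 12 \left(- \frac{1}{10}\right) - 10286 = - \frac{6}{5} - 10286 = - \frac{51436}{5}$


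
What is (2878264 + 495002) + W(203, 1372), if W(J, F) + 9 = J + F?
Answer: 3374832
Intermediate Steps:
W(J, F) = -9 + F + J (W(J, F) = -9 + (J + F) = -9 + (F + J) = -9 + F + J)
(2878264 + 495002) + W(203, 1372) = (2878264 + 495002) + (-9 + 1372 + 203) = 3373266 + 1566 = 3374832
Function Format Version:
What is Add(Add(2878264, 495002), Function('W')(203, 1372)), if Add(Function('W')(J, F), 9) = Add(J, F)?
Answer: 3374832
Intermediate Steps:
Function('W')(J, F) = Add(-9, F, J) (Function('W')(J, F) = Add(-9, Add(J, F)) = Add(-9, Add(F, J)) = Add(-9, F, J))
Add(Add(2878264, 495002), Function('W')(203, 1372)) = Add(Add(2878264, 495002), Add(-9, 1372, 203)) = Add(3373266, 1566) = 3374832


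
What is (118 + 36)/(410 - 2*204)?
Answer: 77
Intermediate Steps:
(118 + 36)/(410 - 2*204) = 154/(410 - 408) = 154/2 = 154*(½) = 77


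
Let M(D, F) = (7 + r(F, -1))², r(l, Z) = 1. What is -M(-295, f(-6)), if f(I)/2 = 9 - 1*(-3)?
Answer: -64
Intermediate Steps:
f(I) = 24 (f(I) = 2*(9 - 1*(-3)) = 2*(9 + 3) = 2*12 = 24)
M(D, F) = 64 (M(D, F) = (7 + 1)² = 8² = 64)
-M(-295, f(-6)) = -1*64 = -64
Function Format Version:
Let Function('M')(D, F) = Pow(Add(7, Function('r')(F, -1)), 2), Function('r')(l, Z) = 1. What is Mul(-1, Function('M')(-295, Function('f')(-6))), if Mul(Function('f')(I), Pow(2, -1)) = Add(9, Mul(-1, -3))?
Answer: -64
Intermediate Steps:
Function('f')(I) = 24 (Function('f')(I) = Mul(2, Add(9, Mul(-1, -3))) = Mul(2, Add(9, 3)) = Mul(2, 12) = 24)
Function('M')(D, F) = 64 (Function('M')(D, F) = Pow(Add(7, 1), 2) = Pow(8, 2) = 64)
Mul(-1, Function('M')(-295, Function('f')(-6))) = Mul(-1, 64) = -64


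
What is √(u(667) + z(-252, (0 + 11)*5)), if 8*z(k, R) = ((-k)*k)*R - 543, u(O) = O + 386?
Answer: I*√6969678/4 ≈ 660.0*I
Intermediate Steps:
u(O) = 386 + O
z(k, R) = -543/8 - R*k²/8 (z(k, R) = (((-k)*k)*R - 543)/8 = ((-k²)*R - 543)/8 = (-R*k² - 543)/8 = (-543 - R*k²)/8 = -543/8 - R*k²/8)
√(u(667) + z(-252, (0 + 11)*5)) = √((386 + 667) + (-543/8 - ⅛*(0 + 11)*5*(-252)²)) = √(1053 + (-543/8 - ⅛*11*5*63504)) = √(1053 + (-543/8 - ⅛*55*63504)) = √(1053 + (-543/8 - 436590)) = √(1053 - 3493263/8) = √(-3484839/8) = I*√6969678/4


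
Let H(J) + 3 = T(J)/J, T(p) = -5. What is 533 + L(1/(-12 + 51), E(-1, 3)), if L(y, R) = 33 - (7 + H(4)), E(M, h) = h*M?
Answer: 2253/4 ≈ 563.25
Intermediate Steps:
E(M, h) = M*h
H(J) = -3 - 5/J
L(y, R) = 121/4 (L(y, R) = 33 - (7 + (-3 - 5/4)) = 33 - (7 - 17/4) = 33 - 1*11/4 = 33 - 11/4 = 121/4)
533 + L(1/(-12 + 51), E(-1, 3)) = 533 + 121/4 = 2253/4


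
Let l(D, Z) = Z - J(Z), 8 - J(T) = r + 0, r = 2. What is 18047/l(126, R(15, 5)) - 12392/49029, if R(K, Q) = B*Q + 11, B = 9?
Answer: 884206763/2451450 ≈ 360.69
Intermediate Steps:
R(K, Q) = 11 + 9*Q (R(K, Q) = 9*Q + 11 = 11 + 9*Q)
J(T) = 6 (J(T) = 8 - (2 + 0) = 8 - 1*2 = 8 - 2 = 6)
l(D, Z) = -6 + Z (l(D, Z) = Z - 1*6 = Z - 6 = -6 + Z)
18047/l(126, R(15, 5)) - 12392/49029 = 18047/(-6 + (11 + 9*5)) - 12392/49029 = 18047/(-6 + (11 + 45)) - 12392*1/49029 = 18047/(-6 + 56) - 12392/49029 = 18047/50 - 12392/49029 = 884206763/2451450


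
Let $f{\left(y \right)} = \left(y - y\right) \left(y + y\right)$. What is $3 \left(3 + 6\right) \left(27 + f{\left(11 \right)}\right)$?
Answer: $729$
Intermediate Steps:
$f{\left(y \right)} = 0$ ($f{\left(y \right)} = 0 \cdot 2 y = 0$)
$3 \left(3 + 6\right) \left(27 + f{\left(11 \right)}\right) = 3 \left(3 + 6\right) \left(27 + 0\right) = 3 \cdot 9 \cdot 27 = 27 \cdot 27 = 729$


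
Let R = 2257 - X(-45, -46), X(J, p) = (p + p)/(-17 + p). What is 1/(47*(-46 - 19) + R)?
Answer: -63/50366 ≈ -0.0012508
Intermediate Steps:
X(J, p) = 2*p/(-17 + p) (X(J, p) = (2*p)/(-17 + p) = 2*p/(-17 + p))
R = 142099/63 (R = 2257 - 2*(-46)/(-17 - 46) = 2257 - 2*(-46)/(-63) = 2257 - 2*(-46)*(-1)/63 = 2257 - 1*92/63 = 2257 - 92/63 = 142099/63 ≈ 2255.5)
1/(47*(-46 - 19) + R) = 1/(47*(-46 - 19) + 142099/63) = 1/(47*(-65) + 142099/63) = 1/(-3055 + 142099/63) = 1/(-50366/63) = -63/50366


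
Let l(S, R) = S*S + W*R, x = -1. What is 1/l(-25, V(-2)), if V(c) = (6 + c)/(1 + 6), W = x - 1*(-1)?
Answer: 1/625 ≈ 0.0016000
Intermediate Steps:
W = 0 (W = -1 - 1*(-1) = -1 + 1 = 0)
V(c) = 6/7 + c/7 (V(c) = (6 + c)/7 = (6 + c)*(⅐) = 6/7 + c/7)
l(S, R) = S² (l(S, R) = S*S + 0*R = S² + 0 = S²)
1/l(-25, V(-2)) = 1/((-25)²) = 1/625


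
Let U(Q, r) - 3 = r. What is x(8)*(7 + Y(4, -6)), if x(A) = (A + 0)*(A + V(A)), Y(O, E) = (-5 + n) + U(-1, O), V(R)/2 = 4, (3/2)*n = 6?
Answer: 1664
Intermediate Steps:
n = 4 (n = (⅔)*6 = 4)
U(Q, r) = 3 + r
V(R) = 8 (V(R) = 2*4 = 8)
Y(O, E) = 2 + O (Y(O, E) = (-5 + 4) + (3 + O) = -1 + (3 + O) = 2 + O)
x(A) = A*(8 + A) (x(A) = (A + 0)*(A + 8) = A*(8 + A))
x(8)*(7 + Y(4, -6)) = (8*(8 + 8))*(7 + (2 + 4)) = (8*16)*(7 + 6) = 128*13 = 1664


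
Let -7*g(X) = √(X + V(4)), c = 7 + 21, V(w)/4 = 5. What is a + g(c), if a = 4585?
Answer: 4585 - 4*√3/7 ≈ 4584.0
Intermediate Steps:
V(w) = 20 (V(w) = 4*5 = 20)
c = 28
g(X) = -√(20 + X)/7 (g(X) = -√(X + 20)/7 = -√(20 + X)/7)
a + g(c) = 4585 - √(20 + 28)/7 = 4585 - 4*√3/7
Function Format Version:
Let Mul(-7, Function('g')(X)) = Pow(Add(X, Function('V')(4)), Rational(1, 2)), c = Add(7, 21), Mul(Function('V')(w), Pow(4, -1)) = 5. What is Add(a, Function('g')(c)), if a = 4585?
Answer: Add(4585, Mul(Rational(-4, 7), Pow(3, Rational(1, 2)))) ≈ 4584.0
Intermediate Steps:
Function('V')(w) = 20 (Function('V')(w) = Mul(4, 5) = 20)
c = 28
Function('g')(X) = Mul(Rational(-1, 7), Pow(Add(20, X), Rational(1, 2))) (Function('g')(X) = Mul(Rational(-1, 7), Pow(Add(X, 20), Rational(1, 2))) = Mul(Rational(-1, 7), Pow(Add(20, X), Rational(1, 2))))
Add(a, Function('g')(c)) = Add(4585, Mul(Rational(-1, 7), Pow(Add(20, 28), Rational(1, 2)))) = Add(4585, Mul(Rational(-1, 7), Pow(48, Rational(1, 2)))) = Add(4585, Mul(Rational(-1, 7), Mul(4, Pow(3, Rational(1, 2))))) = Add(4585, Mul(Rational(-4, 7), Pow(3, Rational(1, 2))))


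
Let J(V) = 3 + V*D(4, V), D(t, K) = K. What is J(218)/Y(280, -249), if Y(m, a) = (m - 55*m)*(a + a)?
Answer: 47527/7529760 ≈ 0.0063119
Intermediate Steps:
J(V) = 3 + V² (J(V) = 3 + V*V = 3 + V²)
Y(m, a) = -108*a*m (Y(m, a) = (-54*m)*(2*a) = -108*a*m)
J(218)/Y(280, -249) = (3 + 218²)/((-108*(-249)*280)) = (3 + 47524)/7529760 = 47527*(1/7529760) = 47527/7529760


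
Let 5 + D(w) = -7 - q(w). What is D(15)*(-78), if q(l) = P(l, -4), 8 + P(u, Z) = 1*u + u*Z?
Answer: -3198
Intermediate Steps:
P(u, Z) = -8 + u + Z*u (P(u, Z) = -8 + (1*u + u*Z) = -8 + (u + Z*u) = -8 + u + Z*u)
q(l) = -8 - 3*l (q(l) = -8 + l - 4*l = -8 - 3*l)
D(w) = -4 + 3*w (D(w) = -5 + (-7 - (-8 - 3*w)) = -5 + (-7 + (8 + 3*w)) = -5 + (1 + 3*w) = -4 + 3*w)
D(15)*(-78) = (-4 + 3*15)*(-78) = (-4 + 45)*(-78) = 41*(-78) = -3198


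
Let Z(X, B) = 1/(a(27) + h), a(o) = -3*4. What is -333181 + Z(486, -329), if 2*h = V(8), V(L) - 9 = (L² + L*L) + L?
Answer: -40314899/121 ≈ -3.3318e+5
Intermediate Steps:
a(o) = -12
V(L) = 9 + L + 2*L² (V(L) = 9 + ((L² + L*L) + L) = 9 + ((L² + L²) + L) = 9 + (2*L² + L) = 9 + (L + 2*L²) = 9 + L + 2*L²)
h = 145/2 (h = (9 + 8 + 2*8²)/2 = (9 + 8 + 2*64)/2 = (9 + 8 + 128)/2 = (½)*145 = 145/2 ≈ 72.500)
Z(X, B) = 2/121 (Z(X, B) = 1/(-12 + 145/2) = 1/(121/2) = 2/121)
-333181 + Z(486, -329) = -333181 + 2/121 = -40314899/121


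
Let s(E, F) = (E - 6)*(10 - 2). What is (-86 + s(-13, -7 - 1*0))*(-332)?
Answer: 79016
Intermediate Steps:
s(E, F) = -48 + 8*E (s(E, F) = (-6 + E)*8 = -48 + 8*E)
(-86 + s(-13, -7 - 1*0))*(-332) = (-86 + (-48 + 8*(-13)))*(-332) = (-86 + (-48 - 104))*(-332) = (-86 - 152)*(-332) = -238*(-332) = 79016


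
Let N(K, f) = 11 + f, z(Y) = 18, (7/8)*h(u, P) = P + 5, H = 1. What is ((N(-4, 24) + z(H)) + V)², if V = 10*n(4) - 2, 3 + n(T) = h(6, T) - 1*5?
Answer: 267289/49 ≈ 5454.9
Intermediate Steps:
h(u, P) = 40/7 + 8*P/7 (h(u, P) = 8*(P + 5)/7 = 8*(5 + P)/7 = 40/7 + 8*P/7)
n(T) = -16/7 + 8*T/7 (n(T) = -3 + ((40/7 + 8*T/7) - 1*5) = -3 + ((40/7 + 8*T/7) - 5) = -3 + (5/7 + 8*T/7) = -16/7 + 8*T/7)
V = 146/7 (V = 10*(-16/7 + (8/7)*4) - 2 = 10*(-16/7 + 32/7) - 2 = 10*(16/7) - 2 = 160/7 - 2 = 146/7 ≈ 20.857)
((N(-4, 24) + z(H)) + V)² = (((11 + 24) + 18) + 146/7)² = ((35 + 18) + 146/7)² = (53 + 146/7)² = (517/7)² = 267289/49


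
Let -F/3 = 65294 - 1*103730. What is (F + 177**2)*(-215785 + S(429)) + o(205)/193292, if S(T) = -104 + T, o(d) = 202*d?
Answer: -3053473157480215/96646 ≈ -3.1594e+10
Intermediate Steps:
F = 115308 (F = -3*(65294 - 1*103730) = -3*(65294 - 103730) = -3*(-38436) = 115308)
(F + 177**2)*(-215785 + S(429)) + o(205)/193292 = (115308 + 177**2)*(-215785 + (-104 + 429)) + (202*205)/193292 = (115308 + 31329)*(-215785 + 325) + 41410*(1/193292) = 146637*(-215460) + 20705/96646 = -31594408020 + 20705/96646 = -3053473157480215/96646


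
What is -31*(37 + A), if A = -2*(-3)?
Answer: -1333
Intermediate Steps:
A = 6
-31*(37 + A) = -31*(37 + 6) = -31*43 = -1*1333 = -1333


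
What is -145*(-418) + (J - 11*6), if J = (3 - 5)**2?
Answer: 60548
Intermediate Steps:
J = 4 (J = (-2)**2 = 4)
-145*(-418) + (J - 11*6) = -145*(-418) + (4 - 11*6) = 60610 + (4 - 66) = 60610 - 62 = 60548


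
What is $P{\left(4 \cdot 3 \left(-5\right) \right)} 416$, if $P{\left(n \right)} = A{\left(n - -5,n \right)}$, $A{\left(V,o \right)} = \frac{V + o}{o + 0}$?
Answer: $\frac{2392}{3} \approx 797.33$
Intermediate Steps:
$A{\left(V,o \right)} = \frac{V + o}{o}$
$P{\left(n \right)} = \frac{5 + 2 n}{n}$ ($P{\left(n \right)} = \frac{\left(n - -5\right) + n}{n} = \frac{\left(n + 5\right) + n}{n} = \frac{\left(5 + n\right) + n}{n} = \frac{5 + 2 n}{n}$)
$P{\left(4 \cdot 3 \left(-5\right) \right)} 416 = \left(2 + \frac{5}{4 \cdot 3 \left(-5\right)}\right) 416 = \left(2 + \frac{5}{12 \left(-5\right)}\right) 416 = \left(2 + \frac{5}{-60}\right) 416 = \left(2 + 5 \left(- \frac{1}{60}\right)\right) 416 = \left(2 - \frac{1}{12}\right) 416 = \frac{23}{12} \cdot 416 = \frac{2392}{3}$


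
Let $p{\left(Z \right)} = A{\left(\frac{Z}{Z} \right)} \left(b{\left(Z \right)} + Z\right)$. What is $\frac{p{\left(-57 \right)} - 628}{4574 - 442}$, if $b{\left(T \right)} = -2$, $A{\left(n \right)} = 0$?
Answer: $- \frac{157}{1033} \approx -0.15198$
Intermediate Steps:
$p{\left(Z \right)} = 0$ ($p{\left(Z \right)} = 0 \left(-2 + Z\right) = 0$)
$\frac{p{\left(-57 \right)} - 628}{4574 - 442} = \frac{0 - 628}{4574 - 442} = - \frac{628}{4132} = \left(-628\right) \frac{1}{4132} = - \frac{157}{1033}$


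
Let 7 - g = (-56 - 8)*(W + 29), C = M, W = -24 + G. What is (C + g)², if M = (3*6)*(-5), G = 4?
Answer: 243049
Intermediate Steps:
W = -20 (W = -24 + 4 = -20)
M = -90 (M = 18*(-5) = -90)
C = -90
g = 583 (g = 7 - (-56 - 8)*(-20 + 29) = 7 - (-64)*9 = 7 - 1*(-576) = 7 + 576 = 583)
(C + g)² = (-90 + 583)² = 493² = 243049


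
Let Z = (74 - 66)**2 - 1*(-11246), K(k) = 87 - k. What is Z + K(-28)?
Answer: 11425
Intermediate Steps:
Z = 11310 (Z = 8**2 + 11246 = 64 + 11246 = 11310)
Z + K(-28) = 11310 + (87 - 1*(-28)) = 11310 + (87 + 28) = 11310 + 115 = 11425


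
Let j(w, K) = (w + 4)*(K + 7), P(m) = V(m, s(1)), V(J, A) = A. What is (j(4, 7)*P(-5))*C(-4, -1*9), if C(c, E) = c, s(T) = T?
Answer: -448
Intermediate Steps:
P(m) = 1
j(w, K) = (4 + w)*(7 + K)
(j(4, 7)*P(-5))*C(-4, -1*9) = ((28 + 4*7 + 7*4 + 7*4)*1)*(-4) = ((28 + 28 + 28 + 28)*1)*(-4) = (112*1)*(-4) = 112*(-4) = -448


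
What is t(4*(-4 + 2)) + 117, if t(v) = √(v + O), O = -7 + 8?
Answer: 117 + I*√7 ≈ 117.0 + 2.6458*I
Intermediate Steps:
O = 1
t(v) = √(1 + v) (t(v) = √(v + 1) = √(1 + v))
t(4*(-4 + 2)) + 117 = √(1 + 4*(-4 + 2)) + 117 = √(1 + 4*(-2)) + 117 = √(1 - 8) + 117 = √(-7) + 117 = I*√7 + 117 = 117 + I*√7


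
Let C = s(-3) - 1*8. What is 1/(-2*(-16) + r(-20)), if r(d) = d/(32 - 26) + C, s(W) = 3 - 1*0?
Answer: 3/71 ≈ 0.042253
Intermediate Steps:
s(W) = 3 (s(W) = 3 + 0 = 3)
C = -5 (C = 3 - 1*8 = 3 - 8 = -5)
r(d) = -5 + d/6 (r(d) = d/(32 - 26) - 5 = d/6 - 5 = -5 + d/6)
1/(-2*(-16) + r(-20)) = 1/(-2*(-16) + (-5 + (⅙)*(-20))) = 1/(32 + (-5 - 10/3)) = 1/(32 - 25/3) = 1/(71/3) = 3/71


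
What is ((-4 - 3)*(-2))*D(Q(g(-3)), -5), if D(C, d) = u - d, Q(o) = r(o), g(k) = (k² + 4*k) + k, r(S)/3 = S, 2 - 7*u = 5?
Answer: 64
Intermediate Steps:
u = -3/7 (u = 2/7 - ⅐*5 = 2/7 - 5/7 = -3/7 ≈ -0.42857)
r(S) = 3*S
g(k) = k² + 5*k
Q(o) = 3*o
D(C, d) = -3/7 - d
((-4 - 3)*(-2))*D(Q(g(-3)), -5) = ((-4 - 3)*(-2))*(-3/7 - 1*(-5)) = (-7*(-2))*(-3/7 + 5) = 14*(32/7) = 64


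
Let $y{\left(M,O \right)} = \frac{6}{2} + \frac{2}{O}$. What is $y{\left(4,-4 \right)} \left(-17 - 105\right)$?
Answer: $-305$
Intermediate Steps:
$y{\left(M,O \right)} = 3 + \frac{2}{O}$ ($y{\left(M,O \right)} = 6 \cdot \frac{1}{2} + \frac{2}{O} = 3 + \frac{2}{O}$)
$y{\left(4,-4 \right)} \left(-17 - 105\right) = \left(3 + \frac{2}{-4}\right) \left(-17 - 105\right) = \left(3 + 2 \left(- \frac{1}{4}\right)\right) \left(-122\right) = \left(3 - \frac{1}{2}\right) \left(-122\right) = \frac{5}{2} \left(-122\right) = -305$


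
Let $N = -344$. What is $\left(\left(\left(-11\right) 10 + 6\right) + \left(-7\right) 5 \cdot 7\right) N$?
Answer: $120056$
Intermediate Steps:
$\left(\left(\left(-11\right) 10 + 6\right) + \left(-7\right) 5 \cdot 7\right) N = \left(\left(\left(-11\right) 10 + 6\right) + \left(-7\right) 5 \cdot 7\right) \left(-344\right) = \left(\left(-110 + 6\right) - 245\right) \left(-344\right) = \left(-104 - 245\right) \left(-344\right) = \left(-349\right) \left(-344\right) = 120056$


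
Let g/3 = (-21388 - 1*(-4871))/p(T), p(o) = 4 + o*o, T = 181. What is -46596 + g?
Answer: -1526767491/32765 ≈ -46598.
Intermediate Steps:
p(o) = 4 + o²
g = -49551/32765 (g = 3*((-21388 - 1*(-4871))/(4 + 181²)) = 3*((-21388 + 4871)/(4 + 32761)) = 3*(-16517/32765) = -49551/32765 ≈ -1.5123)
-46596 + g = -46596 - 49551/32765 = -1526767491/32765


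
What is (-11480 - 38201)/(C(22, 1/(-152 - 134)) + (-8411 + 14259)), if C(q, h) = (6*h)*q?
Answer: -645853/76018 ≈ -8.4960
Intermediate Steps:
C(q, h) = 6*h*q
(-11480 - 38201)/(C(22, 1/(-152 - 134)) + (-8411 + 14259)) = (-11480 - 38201)/(6*22/(-152 - 134) + (-8411 + 14259)) = -49681/(6*22/(-286) + 5848) = -49681/(6*(-1/286)*22 + 5848) = -49681/(-6/13 + 5848) = -49681/76018/13 = -49681*13/76018 = -645853/76018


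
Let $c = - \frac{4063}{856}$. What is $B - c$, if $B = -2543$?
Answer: $- \frac{2172745}{856} \approx -2538.3$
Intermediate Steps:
$c = - \frac{4063}{856}$ ($c = \left(-4063\right) \frac{1}{856} = - \frac{4063}{856} \approx -4.7465$)
$B - c = -2543 - - \frac{4063}{856} = -2543 + \frac{4063}{856} = - \frac{2172745}{856}$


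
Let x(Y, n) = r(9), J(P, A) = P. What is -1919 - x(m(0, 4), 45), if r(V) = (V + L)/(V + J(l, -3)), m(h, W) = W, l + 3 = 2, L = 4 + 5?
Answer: -7685/4 ≈ -1921.3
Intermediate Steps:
L = 9
l = -1 (l = -3 + 2 = -1)
r(V) = (9 + V)/(-1 + V) (r(V) = (V + 9)/(V - 1) = (9 + V)/(-1 + V))
x(Y, n) = 9/4 (x(Y, n) = (9 + 9)/(-1 + 9) = 18/8 = (⅛)*18 = 9/4)
-1919 - x(m(0, 4), 45) = -1919 - 1*9/4 = -1919 - 9/4 = -7685/4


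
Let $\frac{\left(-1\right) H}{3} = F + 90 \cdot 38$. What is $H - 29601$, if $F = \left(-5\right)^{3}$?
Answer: $-39486$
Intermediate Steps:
$F = -125$
$H = -9885$ ($H = - 3 \left(-125 + 90 \cdot 38\right) = - 3 \left(-125 + 3420\right) = \left(-3\right) 3295 = -9885$)
$H - 29601 = -9885 - 29601 = -39486$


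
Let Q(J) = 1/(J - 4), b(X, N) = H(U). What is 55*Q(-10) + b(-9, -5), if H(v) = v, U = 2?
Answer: -27/14 ≈ -1.9286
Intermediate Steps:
b(X, N) = 2
Q(J) = 1/(-4 + J)
55*Q(-10) + b(-9, -5) = 55/(-4 - 10) + 2 = 55/(-14) + 2 = 55*(-1/14) + 2 = -55/14 + 2 = -27/14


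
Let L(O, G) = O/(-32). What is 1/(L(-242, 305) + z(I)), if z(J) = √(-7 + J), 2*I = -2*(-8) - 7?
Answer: 1936/15281 - 128*I*√10/15281 ≈ 0.12669 - 0.026489*I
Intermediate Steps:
L(O, G) = -O/32 (L(O, G) = O*(-1/32) = -O/32)
I = 9/2 (I = (-2*(-8) - 7)/2 = (16 - 7)/2 = (½)*9 = 9/2 ≈ 4.5000)
1/(L(-242, 305) + z(I)) = 1/(-1/32*(-242) + √(-7 + 9/2)) = 1/(121/16 + √(-5/2)) = 1/(121/16 + I*√10/2)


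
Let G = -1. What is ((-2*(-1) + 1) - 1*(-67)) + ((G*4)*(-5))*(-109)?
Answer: -2110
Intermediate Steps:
((-2*(-1) + 1) - 1*(-67)) + ((G*4)*(-5))*(-109) = ((-2*(-1) + 1) - 1*(-67)) + (-1*4*(-5))*(-109) = ((2 + 1) + 67) - 4*(-5)*(-109) = (3 + 67) + 20*(-109) = 70 - 2180 = -2110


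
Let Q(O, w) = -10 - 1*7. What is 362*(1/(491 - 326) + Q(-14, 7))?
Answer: -1015048/165 ≈ -6151.8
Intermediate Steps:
Q(O, w) = -17 (Q(O, w) = -10 - 7 = -17)
362*(1/(491 - 326) + Q(-14, 7)) = 362*(1/(491 - 326) - 17) = 362*(1/165 - 17) = 362*(-2804/165) = -1015048/165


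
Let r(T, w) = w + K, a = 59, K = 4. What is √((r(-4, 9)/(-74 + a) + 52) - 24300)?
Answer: I*√5455995/15 ≈ 155.72*I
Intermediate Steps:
r(T, w) = 4 + w (r(T, w) = w + 4 = 4 + w)
√((r(-4, 9)/(-74 + a) + 52) - 24300) = √(((4 + 9)/(-74 + 59) + 52) - 24300) = √((13/(-15) + 52) - 24300) = √((13*(-1/15) + 52) - 24300) = √((-13/15 + 52) - 24300) = √(767/15 - 24300) = √(-363733/15) = I*√5455995/15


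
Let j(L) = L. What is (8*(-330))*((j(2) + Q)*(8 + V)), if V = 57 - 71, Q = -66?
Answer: -1013760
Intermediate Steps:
V = -14
(8*(-330))*((j(2) + Q)*(8 + V)) = (8*(-330))*((2 - 66)*(8 - 14)) = -(-168960)*(-6) = -2640*384 = -1013760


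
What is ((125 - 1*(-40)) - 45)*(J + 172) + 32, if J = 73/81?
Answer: 561064/27 ≈ 20780.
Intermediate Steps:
J = 73/81 (J = 73*(1/81) = 73/81 ≈ 0.90123)
((125 - 1*(-40)) - 45)*(J + 172) + 32 = ((125 - 1*(-40)) - 45)*(73/81 + 172) + 32 = ((125 + 40) - 45)*(14005/81) + 32 = (165 - 45)*(14005/81) + 32 = 120*(14005/81) + 32 = 560200/27 + 32 = 561064/27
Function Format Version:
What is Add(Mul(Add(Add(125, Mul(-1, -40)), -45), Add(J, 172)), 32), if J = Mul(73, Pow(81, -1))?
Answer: Rational(561064, 27) ≈ 20780.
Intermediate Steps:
J = Rational(73, 81) (J = Mul(73, Rational(1, 81)) = Rational(73, 81) ≈ 0.90123)
Add(Mul(Add(Add(125, Mul(-1, -40)), -45), Add(J, 172)), 32) = Add(Mul(Add(Add(125, Mul(-1, -40)), -45), Add(Rational(73, 81), 172)), 32) = Add(Mul(Add(Add(125, 40), -45), Rational(14005, 81)), 32) = Add(Mul(Add(165, -45), Rational(14005, 81)), 32) = Add(Mul(120, Rational(14005, 81)), 32) = Add(Rational(560200, 27), 32) = Rational(561064, 27)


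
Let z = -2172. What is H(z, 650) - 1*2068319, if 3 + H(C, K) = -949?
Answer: -2069271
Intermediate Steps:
H(C, K) = -952 (H(C, K) = -3 - 949 = -952)
H(z, 650) - 1*2068319 = -952 - 1*2068319 = -952 - 2068319 = -2069271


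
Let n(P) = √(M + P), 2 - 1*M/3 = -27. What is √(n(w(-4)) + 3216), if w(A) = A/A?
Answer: √(3216 + 2*√22) ≈ 56.792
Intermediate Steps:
M = 87 (M = 6 - 3*(-27) = 6 + 81 = 87)
w(A) = 1
n(P) = √(87 + P)
√(n(w(-4)) + 3216) = √(√(87 + 1) + 3216) = √(√88 + 3216) = √(2*√22 + 3216) = √(3216 + 2*√22)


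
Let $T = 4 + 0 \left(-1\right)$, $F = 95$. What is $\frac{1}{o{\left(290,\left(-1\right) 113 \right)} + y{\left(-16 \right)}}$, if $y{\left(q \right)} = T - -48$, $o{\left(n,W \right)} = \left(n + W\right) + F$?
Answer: $\frac{1}{324} \approx 0.0030864$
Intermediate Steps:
$o{\left(n,W \right)} = 95 + W + n$ ($o{\left(n,W \right)} = \left(n + W\right) + 95 = \left(W + n\right) + 95 = 95 + W + n$)
$T = 4$ ($T = 4 + 0 = 4$)
$y{\left(q \right)} = 52$ ($y{\left(q \right)} = 4 - -48 = 4 + 48 = 52$)
$\frac{1}{o{\left(290,\left(-1\right) 113 \right)} + y{\left(-16 \right)}} = \frac{1}{\left(95 - 113 + 290\right) + 52} = \frac{1}{272 + 52} = \frac{1}{324}$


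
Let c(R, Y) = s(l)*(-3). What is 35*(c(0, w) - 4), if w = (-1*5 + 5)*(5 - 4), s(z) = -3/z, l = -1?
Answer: -455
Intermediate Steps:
w = 0 (w = (-5 + 5)*1 = 0*1 = 0)
c(R, Y) = -9 (c(R, Y) = -3/(-1)*(-3) = -3*(-1)*(-3) = 3*(-3) = -9)
35*(c(0, w) - 4) = 35*(-9 - 4) = 35*(-13) = -455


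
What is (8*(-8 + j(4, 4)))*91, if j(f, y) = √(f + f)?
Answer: -5824 + 1456*√2 ≈ -3764.9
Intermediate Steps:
j(f, y) = √2*√f (j(f, y) = √(2*f) = √2*√f)
(8*(-8 + j(4, 4)))*91 = (8*(-8 + √2*√4))*91 = (8*(-8 + √2*2))*91 = (8*(-8 + 2*√2))*91 = (-64 + 16*√2)*91 = -5824 + 1456*√2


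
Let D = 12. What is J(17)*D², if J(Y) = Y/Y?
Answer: 144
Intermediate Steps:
J(Y) = 1
J(17)*D² = 1*12² = 1*144 = 144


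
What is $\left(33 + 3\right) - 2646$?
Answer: $-2610$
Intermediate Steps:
$\left(33 + 3\right) - 2646 = 36 - 2646 = -2610$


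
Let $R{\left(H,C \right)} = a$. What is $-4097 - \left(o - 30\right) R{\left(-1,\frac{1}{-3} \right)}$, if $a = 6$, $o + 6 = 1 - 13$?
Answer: $-3809$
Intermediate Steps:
$o = -18$ ($o = -6 + \left(1 - 13\right) = -6 - 12 = -18$)
$R{\left(H,C \right)} = 6$
$-4097 - \left(o - 30\right) R{\left(-1,\frac{1}{-3} \right)} = -4097 - \left(-18 - 30\right) 6 = -4097 - \left(-48\right) 6 = -4097 - -288 = -4097 + 288 = -3809$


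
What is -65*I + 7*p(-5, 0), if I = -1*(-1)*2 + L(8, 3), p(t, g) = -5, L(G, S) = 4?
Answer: -425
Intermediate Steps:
I = 6 (I = -1*(-1)*2 + 4 = 1*2 + 4 = 2 + 4 = 6)
-65*I + 7*p(-5, 0) = -65*6 + 7*(-5) = -390 - 35 = -425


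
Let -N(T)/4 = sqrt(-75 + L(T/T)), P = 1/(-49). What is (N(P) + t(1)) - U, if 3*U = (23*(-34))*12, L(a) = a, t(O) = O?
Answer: 3129 - 4*I*sqrt(74) ≈ 3129.0 - 34.409*I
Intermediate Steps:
U = -3128 (U = ((23*(-34))*12)/3 = (-782*12)/3 = (1/3)*(-9384) = -3128)
P = -1/49 ≈ -0.020408
N(T) = -4*I*sqrt(74) (N(T) = -4*sqrt(-75 + T/T) = -4*sqrt(-75 + 1) = -4*I*sqrt(74))
(N(P) + t(1)) - U = (-4*I*sqrt(74) + 1) - 1*(-3128) = (1 - 4*I*sqrt(74)) + 3128 = 3129 - 4*I*sqrt(74)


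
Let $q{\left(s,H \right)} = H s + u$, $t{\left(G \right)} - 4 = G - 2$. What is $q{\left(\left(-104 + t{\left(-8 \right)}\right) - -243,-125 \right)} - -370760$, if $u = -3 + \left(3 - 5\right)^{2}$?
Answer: $354136$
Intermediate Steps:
$t{\left(G \right)} = 2 + G$ ($t{\left(G \right)} = 4 + \left(G - 2\right) = 4 + \left(-2 + G\right) = 2 + G$)
$u = 1$ ($u = -3 + \left(-2\right)^{2} = -3 + 4 = 1$)
$q{\left(s,H \right)} = 1 + H s$ ($q{\left(s,H \right)} = H s + 1 = 1 + H s$)
$q{\left(\left(-104 + t{\left(-8 \right)}\right) - -243,-125 \right)} - -370760 = \left(1 - 125 \left(\left(-104 + \left(2 - 8\right)\right) - -243\right)\right) - -370760 = \left(1 - 125 \left(\left(-104 - 6\right) + 243\right)\right) + 370760 = \left(1 - 125 \left(-110 + 243\right)\right) + 370760 = \left(1 - 16625\right) + 370760 = -16624 + 370760 = 354136$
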